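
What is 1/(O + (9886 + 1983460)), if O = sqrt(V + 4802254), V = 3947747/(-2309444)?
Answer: 4603520959624/9176399000249922875 - 2*sqrt(6403241072738522469)/9176399000249922875 ≈ 5.0112e-7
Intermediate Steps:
V = -3947747/2309444 (V = 3947747*(-1/2309444) = -3947747/2309444 ≈ -1.7094)
O = sqrt(6403241072738522469)/1154722 (O = sqrt(-3947747/2309444 + 4802254) = sqrt(11090532739029/2309444) = sqrt(6403241072738522469)/1154722 ≈ 2191.4)
1/(O + (9886 + 1983460)) = 1/(sqrt(6403241072738522469)/1154722 + (9886 + 1983460)) = 1/(sqrt(6403241072738522469)/1154722 + 1993346) = 1/(1993346 + sqrt(6403241072738522469)/1154722)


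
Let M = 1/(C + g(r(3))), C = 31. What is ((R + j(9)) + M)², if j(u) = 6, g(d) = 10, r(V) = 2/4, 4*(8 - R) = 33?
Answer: 896809/26896 ≈ 33.344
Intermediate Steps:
R = -¼ (R = 8 - ¼*33 = 8 - 33/4 = -¼ ≈ -0.25000)
r(V) = ½ (r(V) = 2*(¼) = ½)
M = 1/41 (M = 1/(31 + 10) = 1/41 ≈ 0.024390)
((R + j(9)) + M)² = ((-¼ + 6) + 1/41)² = (23/4 + 1/41)² = (947/164)² = 896809/26896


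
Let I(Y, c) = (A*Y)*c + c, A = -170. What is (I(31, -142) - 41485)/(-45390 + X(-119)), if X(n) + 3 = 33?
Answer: -33653/2160 ≈ -15.580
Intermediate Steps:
X(n) = 30 (X(n) = -3 + 33 = 30)
I(Y, c) = c - 170*Y*c (I(Y, c) = (-170*Y)*c + c = -170*Y*c + c = c - 170*Y*c)
(I(31, -142) - 41485)/(-45390 + X(-119)) = (-142*(1 - 170*31) - 41485)/(-45390 + 30) = (-142*(1 - 5270) - 41485)/(-45360) = (-142*(-5269) - 41485)*(-1/45360) = (748198 - 41485)*(-1/45360) = 706713*(-1/45360) = -33653/2160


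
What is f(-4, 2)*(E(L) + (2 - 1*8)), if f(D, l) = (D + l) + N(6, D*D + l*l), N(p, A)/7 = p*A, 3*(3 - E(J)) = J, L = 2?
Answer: -9218/3 ≈ -3072.7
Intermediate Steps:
E(J) = 3 - J/3
N(p, A) = 7*A*p (N(p, A) = 7*(p*A) = 7*(A*p) = 7*A*p)
f(D, l) = D + l + 42*D**2 + 42*l**2 (f(D, l) = (D + l) + 7*(D*D + l*l)*6 = (D + l) + 7*(D**2 + l**2)*6 = (D + l) + (42*D**2 + 42*l**2) = D + l + 42*D**2 + 42*l**2)
f(-4, 2)*(E(L) + (2 - 1*8)) = (-4 + 2 + 42*(-4)**2 + 42*2**2)*((3 - 1/3*2) + (2 - 1*8)) = (-4 + 2 + 42*16 + 42*4)*((3 - 2/3) + (2 - 8)) = (-4 + 2 + 672 + 168)*(7/3 - 6) = 838*(-11/3) = -9218/3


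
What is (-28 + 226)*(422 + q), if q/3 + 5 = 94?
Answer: 136422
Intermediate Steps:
q = 267 (q = -15 + 3*94 = -15 + 282 = 267)
(-28 + 226)*(422 + q) = (-28 + 226)*(422 + 267) = 198*689 = 136422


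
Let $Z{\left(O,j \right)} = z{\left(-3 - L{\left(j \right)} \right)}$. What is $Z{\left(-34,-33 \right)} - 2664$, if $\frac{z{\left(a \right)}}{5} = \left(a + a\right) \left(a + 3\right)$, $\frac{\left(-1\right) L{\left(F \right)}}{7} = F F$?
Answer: $580869936$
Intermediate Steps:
$L{\left(F \right)} = - 7 F^{2}$ ($L{\left(F \right)} = - 7 F F = - 7 F^{2}$)
$z{\left(a \right)} = 10 a \left(3 + a\right)$ ($z{\left(a \right)} = 5 \left(a + a\right) \left(a + 3\right) = 5 \cdot 2 a \left(3 + a\right) = 10 a \left(3 + a\right)$)
$Z{\left(O,j \right)} = 70 j^{2} \left(-3 + 7 j^{2}\right)$ ($Z{\left(O,j \right)} = 10 \left(-3 - - 7 j^{2}\right) \left(3 - \left(3 - 7 j^{2}\right)\right) = 10 \left(-3 + 7 j^{2}\right) \left(3 + \left(-3 + 7 j^{2}\right)\right) = 10 \left(-3 + 7 j^{2}\right) 7 j^{2} = 70 j^{2} \left(-3 + 7 j^{2}\right)$)
$Z{\left(-34,-33 \right)} - 2664 = \left(-33\right)^{2} \left(-210 + 490 \left(-33\right)^{2}\right) - 2664 = 1089 \left(-210 + 490 \cdot 1089\right) - 2664 = 1089 \left(-210 + 533610\right) - 2664 = 1089 \cdot 533400 - 2664 = 580872600 - 2664 = 580869936$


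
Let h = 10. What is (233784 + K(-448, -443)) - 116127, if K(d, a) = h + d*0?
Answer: 117667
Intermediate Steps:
K(d, a) = 10 (K(d, a) = 10 + d*0 = 10 + 0 = 10)
(233784 + K(-448, -443)) - 116127 = (233784 + 10) - 116127 = 233794 - 116127 = 117667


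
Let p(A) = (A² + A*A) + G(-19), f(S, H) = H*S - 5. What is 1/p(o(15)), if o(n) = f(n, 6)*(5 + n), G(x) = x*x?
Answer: 1/5780361 ≈ 1.7300e-7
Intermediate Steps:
G(x) = x²
f(S, H) = -5 + H*S
o(n) = (-5 + 6*n)*(5 + n)
p(A) = 361 + 2*A² (p(A) = (A² + A*A) + (-19)² = (A² + A²) + 361 = 2*A² + 361 = 361 + 2*A²)
1/p(o(15)) = 1/(361 + 2*((-5 + 6*15)*(5 + 15))²) = 1/(361 + 2*((-5 + 90)*20)²) = 1/(361 + 2*(85*20)²) = 1/(361 + 2*1700²) = 1/(361 + 2*2890000) = 1/(361 + 5780000) = 1/5780361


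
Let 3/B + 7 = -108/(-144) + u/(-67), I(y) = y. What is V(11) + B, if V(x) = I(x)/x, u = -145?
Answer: 97/365 ≈ 0.26575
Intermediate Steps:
V(x) = 1 (V(x) = x/x = 1)
B = -268/365 (B = 3/(-7 + (-108/(-144) - 145/(-67))) = 3/(-7 + (-108*(-1/144) - 145*(-1/67))) = 3/(-7 + (¾ + 145/67)) = 3/(-7 + 781/268) = 3/(-1095/268) = 3*(-268/1095) = -268/365 ≈ -0.73425)
V(11) + B = 1 - 268/365 = 97/365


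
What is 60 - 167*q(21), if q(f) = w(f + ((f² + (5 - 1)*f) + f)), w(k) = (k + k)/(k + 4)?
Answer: -155118/571 ≈ -271.66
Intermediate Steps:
w(k) = 2*k/(4 + k) (w(k) = (2*k)/(4 + k) = 2*k/(4 + k))
q(f) = 2*(f² + 6*f)/(4 + f² + 6*f) (q(f) = 2*(f + ((f² + (5 - 1)*f) + f))/(4 + (f + ((f² + (5 - 1)*f) + f))) = 2*(f + ((f² + 4*f) + f))/(4 + (f + ((f² + 4*f) + f))) = 2*(f + (f² + 5*f))/(4 + (f + (f² + 5*f))) = 2*(f² + 6*f)/(4 + (f² + 6*f)) = 2*(f² + 6*f)/(4 + f² + 6*f))
60 - 167*q(21) = 60 - 334*21*(6 + 21)/(4 + 21*(6 + 21)) = 60 - 334*21*27/(4 + 21*27) = 60 - 334*21*27/(4 + 567) = 60 - 334*21*27/571 = 60 - 167*1134/571 = 60 - 189378/571 = -155118/571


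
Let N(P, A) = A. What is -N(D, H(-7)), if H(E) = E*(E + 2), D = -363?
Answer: -35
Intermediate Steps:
H(E) = E*(2 + E)
-N(D, H(-7)) = -(-7)*(2 - 7) = -(-7)*(-5) = -1*35 = -35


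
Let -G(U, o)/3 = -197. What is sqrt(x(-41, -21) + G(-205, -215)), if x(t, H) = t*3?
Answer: 6*sqrt(13) ≈ 21.633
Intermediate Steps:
x(t, H) = 3*t
G(U, o) = 591 (G(U, o) = -3*(-197) = 591)
sqrt(x(-41, -21) + G(-205, -215)) = sqrt(3*(-41) + 591) = sqrt(-123 + 591) = sqrt(468) = 6*sqrt(13)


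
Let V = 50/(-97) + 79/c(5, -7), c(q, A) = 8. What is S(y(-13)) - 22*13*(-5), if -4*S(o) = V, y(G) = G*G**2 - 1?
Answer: 4431457/3104 ≈ 1427.7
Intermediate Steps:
V = 7263/776 (V = 50/(-97) + 79/8 = 50*(-1/97) + 79*(1/8) = -50/97 + 79/8 = 7263/776 ≈ 9.3595)
y(G) = -1 + G**3 (y(G) = G**3 - 1 = -1 + G**3)
S(o) = -7263/3104 (S(o) = -1/4*7263/776 = -7263/3104)
S(y(-13)) - 22*13*(-5) = -7263/3104 - 22*13*(-5) = -7263/3104 - 286*(-5) = -7263/3104 + 1430 = 4431457/3104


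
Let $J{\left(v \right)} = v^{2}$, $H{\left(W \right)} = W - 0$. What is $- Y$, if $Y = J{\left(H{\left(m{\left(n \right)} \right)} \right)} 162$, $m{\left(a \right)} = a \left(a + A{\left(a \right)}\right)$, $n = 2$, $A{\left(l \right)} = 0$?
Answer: $-2592$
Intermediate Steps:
$m{\left(a \right)} = a^{2}$ ($m{\left(a \right)} = a \left(a + 0\right) = a a = a^{2}$)
$H{\left(W \right)} = W$ ($H{\left(W \right)} = W + \left(-4 + 4\right) = W + 0 = W$)
$Y = 2592$ ($Y = \left(2^{2}\right)^{2} \cdot 162 = 4^{2} \cdot 162 = 16 \cdot 162 = 2592$)
$- Y = \left(-1\right) 2592 = -2592$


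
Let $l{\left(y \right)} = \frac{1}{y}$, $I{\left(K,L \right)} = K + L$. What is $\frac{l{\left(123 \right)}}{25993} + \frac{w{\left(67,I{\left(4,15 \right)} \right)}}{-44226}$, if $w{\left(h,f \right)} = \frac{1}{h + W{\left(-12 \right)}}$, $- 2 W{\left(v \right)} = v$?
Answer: $\frac{10453}{3440652289074} \approx 3.0381 \cdot 10^{-9}$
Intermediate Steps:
$W{\left(v \right)} = - \frac{v}{2}$
$w{\left(h,f \right)} = \frac{1}{6 + h}$ ($w{\left(h,f \right)} = \frac{1}{h - -6} = \frac{1}{h + 6} = \frac{1}{6 + h}$)
$\frac{l{\left(123 \right)}}{25993} + \frac{w{\left(67,I{\left(4,15 \right)} \right)}}{-44226} = \frac{1}{123 \cdot 25993} + \frac{1}{\left(6 + 67\right) \left(-44226\right)} = \frac{1}{123} \cdot \frac{1}{25993} + \frac{1}{73} \left(- \frac{1}{44226}\right) = \frac{1}{3197139} + \frac{1}{73} \left(- \frac{1}{44226}\right) = \frac{1}{3197139} - \frac{1}{3228498} = \frac{10453}{3440652289074}$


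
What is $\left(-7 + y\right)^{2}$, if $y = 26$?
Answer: $361$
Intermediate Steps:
$\left(-7 + y\right)^{2} = \left(-7 + 26\right)^{2} = 19^{2} = 361$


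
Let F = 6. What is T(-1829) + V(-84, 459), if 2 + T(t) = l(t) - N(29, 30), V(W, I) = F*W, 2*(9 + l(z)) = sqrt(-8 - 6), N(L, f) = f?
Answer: -545 + I*sqrt(14)/2 ≈ -545.0 + 1.8708*I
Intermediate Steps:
l(z) = -9 + I*sqrt(14)/2 (l(z) = -9 + sqrt(-8 - 6)/2 = -9 + sqrt(-14)/2 = -9 + (I*sqrt(14))/2 = -9 + I*sqrt(14)/2)
V(W, I) = 6*W
T(t) = -41 + I*sqrt(14)/2 (T(t) = -2 + ((-9 + I*sqrt(14)/2) - 1*30) = -2 + ((-9 + I*sqrt(14)/2) - 30) = -2 + (-39 + I*sqrt(14)/2) = -41 + I*sqrt(14)/2)
T(-1829) + V(-84, 459) = (-41 + I*sqrt(14)/2) + 6*(-84) = (-41 + I*sqrt(14)/2) - 504 = -545 + I*sqrt(14)/2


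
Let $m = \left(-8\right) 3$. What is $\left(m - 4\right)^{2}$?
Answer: $784$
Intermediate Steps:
$m = -24$
$\left(m - 4\right)^{2} = \left(-24 - 4\right)^{2} = \left(-28\right)^{2} = 784$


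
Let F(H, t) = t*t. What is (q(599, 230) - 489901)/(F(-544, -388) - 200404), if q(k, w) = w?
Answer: 489671/49860 ≈ 9.8209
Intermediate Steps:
F(H, t) = t²
(q(599, 230) - 489901)/(F(-544, -388) - 200404) = (230 - 489901)/((-388)² - 200404) = -489671/(150544 - 200404) = -489671/(-49860) = -489671*(-1/49860) = 489671/49860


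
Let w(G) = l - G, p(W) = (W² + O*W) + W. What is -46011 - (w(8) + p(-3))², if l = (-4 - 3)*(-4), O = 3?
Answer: -46300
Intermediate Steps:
p(W) = W² + 4*W (p(W) = (W² + 3*W) + W = W² + 4*W)
l = 28 (l = -7*(-4) = 28)
w(G) = 28 - G
-46011 - (w(8) + p(-3))² = -46011 - ((28 - 1*8) - 3*(4 - 3))² = -46011 - ((28 - 8) - 3*1)² = -46011 - (20 - 3)² = -46011 - 1*17² = -46011 - 1*289 = -46011 - 289 = -46300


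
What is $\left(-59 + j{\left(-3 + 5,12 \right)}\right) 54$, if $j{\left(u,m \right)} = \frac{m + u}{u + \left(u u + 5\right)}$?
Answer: $- \frac{34290}{11} \approx -3117.3$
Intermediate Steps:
$j{\left(u,m \right)} = \frac{m + u}{5 + u + u^{2}}$ ($j{\left(u,m \right)} = \frac{m + u}{u + \left(u^{2} + 5\right)} = \frac{m + u}{u + \left(5 + u^{2}\right)} = \frac{m + u}{5 + u + u^{2}}$)
$\left(-59 + j{\left(-3 + 5,12 \right)}\right) 54 = \left(-59 + \frac{12 + \left(-3 + 5\right)}{5 + \left(-3 + 5\right) + \left(-3 + 5\right)^{2}}\right) 54 = \left(-59 + \frac{12 + 2}{5 + 2 + 2^{2}}\right) 54 = \left(-59 + \frac{1}{5 + 2 + 4} \cdot 14\right) 54 = \left(-59 + \frac{1}{11} \cdot 14\right) 54 = \left(-59 + \frac{14}{11}\right) 54 = \left(- \frac{635}{11}\right) 54 = - \frac{34290}{11}$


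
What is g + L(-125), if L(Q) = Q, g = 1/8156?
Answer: -1019499/8156 ≈ -125.00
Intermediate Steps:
g = 1/8156 ≈ 0.00012261
g + L(-125) = 1/8156 - 125 = -1019499/8156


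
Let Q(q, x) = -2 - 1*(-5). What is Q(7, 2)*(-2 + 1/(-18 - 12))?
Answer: -61/10 ≈ -6.1000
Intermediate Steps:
Q(q, x) = 3 (Q(q, x) = -2 + 5 = 3)
Q(7, 2)*(-2 + 1/(-18 - 12)) = 3*(-2 + 1/(-18 - 12)) = 3*(-2 + 1/(-30)) = 3*(-2 - 1/30) = 3*(-61/30) = -61/10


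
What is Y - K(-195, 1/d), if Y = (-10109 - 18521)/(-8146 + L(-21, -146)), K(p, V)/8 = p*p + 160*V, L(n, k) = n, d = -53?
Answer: -131661303050/432851 ≈ -3.0417e+5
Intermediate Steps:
K(p, V) = 8*p² + 1280*V (K(p, V) = 8*(p*p + 160*V) = 8*(p² + 160*V) = 8*p² + 1280*V)
Y = 28630/8167 (Y = (-10109 - 18521)/(-8146 - 21) = -28630/(-8167) = -28630*(-1/8167) = 28630/8167 ≈ 3.5056)
Y - K(-195, 1/d) = 28630/8167 - (8*(-195)² + 1280/(-53)) = 28630/8167 - (8*38025 + 1280*(-1/53)) = 28630/8167 - (304200 - 1280/53) = 28630/8167 - 1*16121320/53 = 28630/8167 - 16121320/53 = -131661303050/432851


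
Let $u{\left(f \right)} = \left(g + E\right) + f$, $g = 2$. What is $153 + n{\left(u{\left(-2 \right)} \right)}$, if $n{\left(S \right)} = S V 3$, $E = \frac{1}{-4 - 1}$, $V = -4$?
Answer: $\frac{777}{5} \approx 155.4$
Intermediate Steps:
$E = - \frac{1}{5}$ ($E = \frac{1}{-5} = - \frac{1}{5} \approx -0.2$)
$u{\left(f \right)} = \frac{9}{5} + f$ ($u{\left(f \right)} = \left(2 - \frac{1}{5}\right) + f = \frac{9}{5} + f$)
$n{\left(S \right)} = - 12 S$ ($n{\left(S \right)} = S \left(-4\right) 3 = - 4 S 3 = - 12 S$)
$153 + n{\left(u{\left(-2 \right)} \right)} = 153 - 12 \left(\frac{9}{5} - 2\right) = 153 - - \frac{12}{5} = 153 + \frac{12}{5} = \frac{777}{5}$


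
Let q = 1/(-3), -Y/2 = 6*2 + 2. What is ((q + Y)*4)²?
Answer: 115600/9 ≈ 12844.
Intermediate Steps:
Y = -28 (Y = -2*(6*2 + 2) = -2*(12 + 2) = -2*14 = -28)
q = -⅓ ≈ -0.33333
((q + Y)*4)² = ((-⅓ - 28)*4)² = (-85/3*4)² = (-340/3)² = 115600/9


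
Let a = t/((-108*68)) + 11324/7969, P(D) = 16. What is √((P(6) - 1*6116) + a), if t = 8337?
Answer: I*√16120461684801227/1625676 ≈ 78.101*I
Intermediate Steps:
a = 5575301/19508112 (a = 8337/((-108*68)) + 11324/7969 = 8337/(-7344) + 11324*(1/7969) = 8337*(-1/7344) + 11324/7969 = -2779/2448 + 11324/7969 = 5575301/19508112 ≈ 0.28579)
√((P(6) - 1*6116) + a) = √((16 - 1*6116) + 5575301/19508112) = √((16 - 6116) + 5575301/19508112) = √(-6100 + 5575301/19508112) = √(-118993907899/19508112) = I*√16120461684801227/1625676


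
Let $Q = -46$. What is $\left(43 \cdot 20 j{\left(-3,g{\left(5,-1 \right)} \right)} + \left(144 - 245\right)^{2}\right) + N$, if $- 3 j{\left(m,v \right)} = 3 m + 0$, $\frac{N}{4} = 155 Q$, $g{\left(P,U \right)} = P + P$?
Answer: $-15739$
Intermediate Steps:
$g{\left(P,U \right)} = 2 P$
$N = -28520$ ($N = 4 \cdot 155 \left(-46\right) = 4 \left(-7130\right) = -28520$)
$j{\left(m,v \right)} = - m$ ($j{\left(m,v \right)} = - \frac{3 m + 0}{3} = - \frac{3 m}{3} = - m$)
$\left(43 \cdot 20 j{\left(-3,g{\left(5,-1 \right)} \right)} + \left(144 - 245\right)^{2}\right) + N = \left(43 \cdot 20 \left(\left(-1\right) \left(-3\right)\right) + \left(144 - 245\right)^{2}\right) - 28520 = \left(860 \cdot 3 + \left(-101\right)^{2}\right) - 28520 = \left(2580 + 10201\right) - 28520 = 12781 - 28520 = -15739$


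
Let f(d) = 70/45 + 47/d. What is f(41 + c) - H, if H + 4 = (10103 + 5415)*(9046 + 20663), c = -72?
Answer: -128625767971/279 ≈ -4.6102e+8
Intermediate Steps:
f(d) = 14/9 + 47/d (f(d) = 70*(1/45) + 47/d = 14/9 + 47/d)
H = 461024258 (H = -4 + (10103 + 5415)*(9046 + 20663) = -4 + 15518*29709 = -4 + 461024262 = 461024258)
f(41 + c) - H = (14/9 + 47/(41 - 72)) - 1*461024258 = (14/9 + 47/(-31)) - 461024258 = (14/9 + 47*(-1/31)) - 461024258 = (14/9 - 47/31) - 461024258 = 11/279 - 461024258 = -128625767971/279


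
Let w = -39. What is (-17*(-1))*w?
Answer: -663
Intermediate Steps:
(-17*(-1))*w = -17*(-1)*(-39) = 17*(-39) = -663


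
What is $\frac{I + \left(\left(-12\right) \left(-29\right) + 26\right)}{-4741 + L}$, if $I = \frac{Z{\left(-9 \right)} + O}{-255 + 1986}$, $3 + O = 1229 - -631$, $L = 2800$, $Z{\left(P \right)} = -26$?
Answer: $- \frac{649225}{3359871} \approx -0.19323$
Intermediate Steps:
$O = 1857$ ($O = -3 + \left(1229 - -631\right) = -3 + \left(1229 + 631\right) = -3 + 1860 = 1857$)
$I = \frac{1831}{1731}$ ($I = \frac{-26 + 1857}{-255 + 1986} = \frac{1831}{1731} \approx 1.0578$)
$\frac{I + \left(\left(-12\right) \left(-29\right) + 26\right)}{-4741 + L} = \frac{\frac{1831}{1731} + \left(\left(-12\right) \left(-29\right) + 26\right)}{-4741 + 2800} = \frac{\frac{1831}{1731} + \left(348 + 26\right)}{-1941} = \left(\frac{1831}{1731} + 374\right) \left(- \frac{1}{1941}\right) = \frac{649225}{1731} \left(- \frac{1}{1941}\right) = - \frac{649225}{3359871}$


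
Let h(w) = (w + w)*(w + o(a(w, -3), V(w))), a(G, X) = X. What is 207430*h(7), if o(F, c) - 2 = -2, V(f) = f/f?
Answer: 20328140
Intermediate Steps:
V(f) = 1
o(F, c) = 0 (o(F, c) = 2 - 2 = 0)
h(w) = 2*w² (h(w) = (w + w)*(w + 0) = (2*w)*w = 2*w²)
207430*h(7) = 207430*(2*7²) = 207430*(2*49) = 207430*98 = 20328140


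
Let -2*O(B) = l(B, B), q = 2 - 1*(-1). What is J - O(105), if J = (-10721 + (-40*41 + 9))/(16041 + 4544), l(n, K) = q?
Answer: 37051/41170 ≈ 0.89995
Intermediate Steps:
q = 3 (q = 2 + 1 = 3)
l(n, K) = 3
O(B) = -3/2 (O(B) = -½*3 = -3/2)
J = -12352/20585 (J = (-10721 + (-1640 + 9))/20585 = (-10721 - 1631)*(1/20585) = -12352*1/20585 = -12352/20585 ≈ -0.60005)
J - O(105) = -12352/20585 - 1*(-3/2) = -12352/20585 + 3/2 = 37051/41170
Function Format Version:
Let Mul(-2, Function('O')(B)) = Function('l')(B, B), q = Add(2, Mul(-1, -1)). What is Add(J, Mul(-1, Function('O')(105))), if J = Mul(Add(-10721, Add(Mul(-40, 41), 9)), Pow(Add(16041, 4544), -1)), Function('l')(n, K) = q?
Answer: Rational(37051, 41170) ≈ 0.89995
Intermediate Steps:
q = 3 (q = Add(2, 1) = 3)
Function('l')(n, K) = 3
Function('O')(B) = Rational(-3, 2) (Function('O')(B) = Mul(Rational(-1, 2), 3) = Rational(-3, 2))
J = Rational(-12352, 20585) (J = Mul(Add(-10721, Add(-1640, 9)), Pow(20585, -1)) = Mul(Add(-10721, -1631), Rational(1, 20585)) = Mul(-12352, Rational(1, 20585)) = Rational(-12352, 20585) ≈ -0.60005)
Add(J, Mul(-1, Function('O')(105))) = Add(Rational(-12352, 20585), Mul(-1, Rational(-3, 2))) = Add(Rational(-12352, 20585), Rational(3, 2)) = Rational(37051, 41170)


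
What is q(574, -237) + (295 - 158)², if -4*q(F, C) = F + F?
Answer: 18482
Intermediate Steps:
q(F, C) = -F/2 (q(F, C) = -(F + F)/4 = -F/2)
q(574, -237) + (295 - 158)² = -½*574 + (295 - 158)² = -287 + 137² = -287 + 18769 = 18482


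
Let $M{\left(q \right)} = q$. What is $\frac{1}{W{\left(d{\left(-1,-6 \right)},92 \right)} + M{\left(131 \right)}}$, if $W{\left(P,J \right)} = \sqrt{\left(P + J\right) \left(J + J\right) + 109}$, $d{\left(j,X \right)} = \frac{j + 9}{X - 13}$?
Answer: $\frac{2489}{3828} - \frac{\sqrt{6122389}}{3828} \approx 0.0038281$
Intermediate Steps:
$d{\left(j,X \right)} = \frac{9 + j}{-13 + X}$
$W{\left(P,J \right)} = \sqrt{109 + 2 J \left(J + P\right)}$ ($W{\left(P,J \right)} = \sqrt{\left(J + P\right) 2 J + 109} = \sqrt{2 J \left(J + P\right) + 109} = \sqrt{109 + 2 J \left(J + P\right)}$)
$\frac{1}{W{\left(d{\left(-1,-6 \right)},92 \right)} + M{\left(131 \right)}} = \frac{1}{\sqrt{109 + 2 \cdot 92^{2} + 2 \cdot 92 \frac{9 - 1}{-13 - 6}} + 131} = \frac{1}{\sqrt{109 + 2 \cdot 8464 + 2 \cdot 92 \frac{1}{-19} \cdot 8} + 131} = \frac{1}{\sqrt{109 + 16928 + 2 \cdot 92 \left(\left(- \frac{1}{19}\right) 8\right)} + 131} = \frac{1}{\sqrt{109 + 16928 + 2 \cdot 92 \left(- \frac{8}{19}\right)} + 131} = \frac{1}{\sqrt{109 + 16928 - \frac{1472}{19}} + 131} = \frac{1}{\sqrt{\frac{322231}{19}} + 131} = \frac{1}{\frac{\sqrt{6122389}}{19} + 131} = \frac{1}{131 + \frac{\sqrt{6122389}}{19}}$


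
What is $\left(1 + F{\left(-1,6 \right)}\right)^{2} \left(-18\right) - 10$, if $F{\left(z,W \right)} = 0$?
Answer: $-28$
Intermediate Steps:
$\left(1 + F{\left(-1,6 \right)}\right)^{2} \left(-18\right) - 10 = \left(1 + 0\right)^{2} \left(-18\right) - 10 = 1^{2} \left(-18\right) - 10 = 1 \left(-18\right) - 10 = -18 - 10 = -28$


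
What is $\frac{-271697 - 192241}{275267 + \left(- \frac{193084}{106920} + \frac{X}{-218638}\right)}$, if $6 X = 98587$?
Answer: $- \frac{2711343555348120}{1608702685148597} \approx -1.6854$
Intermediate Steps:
$X = \frac{98587}{6}$ ($X = \frac{1}{6} \cdot 98587 = \frac{98587}{6} \approx 16431.0$)
$\frac{-271697 - 192241}{275267 + \left(- \frac{193084}{106920} + \frac{X}{-218638}\right)} = \frac{-271697 - 192241}{275267 + \left(- \frac{193084}{106920} + \frac{98587}{6 \left(-218638\right)}\right)} = - \frac{463938}{275267 + \left(\left(-193084\right) \frac{1}{106920} + \frac{98587}{6} \left(- \frac{1}{218638}\right)\right)} = - \frac{463938}{275267 - \frac{10993079983}{5844193740}} = - \frac{463938}{\frac{1608702685148597}{5844193740}} = \left(-463938\right) \frac{5844193740}{1608702685148597} = - \frac{2711343555348120}{1608702685148597}$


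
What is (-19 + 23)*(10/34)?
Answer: 20/17 ≈ 1.1765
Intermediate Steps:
(-19 + 23)*(10/34) = 4*(10*(1/34)) = 4*(5/17) = 20/17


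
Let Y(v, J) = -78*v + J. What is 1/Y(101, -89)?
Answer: -1/7967 ≈ -0.00012552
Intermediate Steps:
Y(v, J) = J - 78*v
1/Y(101, -89) = 1/(-89 - 78*101) = 1/(-89 - 7878) = 1/(-7967) = -1/7967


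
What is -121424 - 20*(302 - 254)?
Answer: -122384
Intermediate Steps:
-121424 - 20*(302 - 254) = -121424 - 20*48 = -121424 - 1*960 = -121424 - 960 = -122384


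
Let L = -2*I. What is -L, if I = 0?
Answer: 0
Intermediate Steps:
L = 0 (L = -2*0 = 0)
-L = -1*0 = 0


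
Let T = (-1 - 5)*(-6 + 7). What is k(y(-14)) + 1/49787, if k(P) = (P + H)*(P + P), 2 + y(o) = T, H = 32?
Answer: -19118207/49787 ≈ -384.00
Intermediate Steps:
T = -6 (T = -6*1 = -6)
y(o) = -8 (y(o) = -2 - 6 = -8)
k(P) = 2*P*(32 + P) (k(P) = (P + 32)*(P + P) = (32 + P)*(2*P) = 2*P*(32 + P))
k(y(-14)) + 1/49787 = 2*(-8)*(32 - 8) + 1/49787 = 2*(-8)*24 + 1/49787 = -384 + 1/49787 = -19118207/49787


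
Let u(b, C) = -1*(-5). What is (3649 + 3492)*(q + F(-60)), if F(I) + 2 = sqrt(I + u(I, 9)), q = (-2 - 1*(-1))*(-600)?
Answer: 4270318 + 7141*I*sqrt(55) ≈ 4.2703e+6 + 52959.0*I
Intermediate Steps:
q = 600 (q = (-2 + 1)*(-600) = -1*(-600) = 600)
u(b, C) = 5
F(I) = -2 + sqrt(5 + I) (F(I) = -2 + sqrt(I + 5) = -2 + sqrt(5 + I))
(3649 + 3492)*(q + F(-60)) = (3649 + 3492)*(600 + (-2 + sqrt(5 - 60))) = 7141*(600 + (-2 + sqrt(-55))) = 7141*(600 + (-2 + I*sqrt(55))) = 7141*(598 + I*sqrt(55)) = 4270318 + 7141*I*sqrt(55)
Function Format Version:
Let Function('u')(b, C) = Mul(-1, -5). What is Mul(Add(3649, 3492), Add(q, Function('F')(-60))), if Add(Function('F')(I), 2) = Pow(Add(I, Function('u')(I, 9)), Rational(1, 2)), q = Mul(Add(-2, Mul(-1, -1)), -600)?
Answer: Add(4270318, Mul(7141, I, Pow(55, Rational(1, 2)))) ≈ Add(4.2703e+6, Mul(52959., I))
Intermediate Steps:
q = 600 (q = Mul(Add(-2, 1), -600) = Mul(-1, -600) = 600)
Function('u')(b, C) = 5
Function('F')(I) = Add(-2, Pow(Add(5, I), Rational(1, 2))) (Function('F')(I) = Add(-2, Pow(Add(I, 5), Rational(1, 2))) = Add(-2, Pow(Add(5, I), Rational(1, 2))))
Mul(Add(3649, 3492), Add(q, Function('F')(-60))) = Mul(Add(3649, 3492), Add(600, Add(-2, Pow(Add(5, -60), Rational(1, 2))))) = Mul(7141, Add(600, Add(-2, Pow(-55, Rational(1, 2))))) = Mul(7141, Add(600, Add(-2, Mul(I, Pow(55, Rational(1, 2)))))) = Mul(7141, Add(598, Mul(I, Pow(55, Rational(1, 2))))) = Add(4270318, Mul(7141, I, Pow(55, Rational(1, 2))))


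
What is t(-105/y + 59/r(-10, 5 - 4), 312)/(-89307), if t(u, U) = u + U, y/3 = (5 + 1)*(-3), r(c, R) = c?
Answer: -13862/4018815 ≈ -0.0034493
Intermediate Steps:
y = -54 (y = 3*((5 + 1)*(-3)) = 3*(6*(-3)) = 3*(-18) = -54)
t(u, U) = U + u
t(-105/y + 59/r(-10, 5 - 4), 312)/(-89307) = (312 + (-105/(-54) + 59/(-10)))/(-89307) = (312 + (-105*(-1/54) + 59*(-⅒)))*(-1/89307) = (312 + (35/18 - 59/10))*(-1/89307) = (312 - 178/45)*(-1/89307) = (13862/45)*(-1/89307) = -13862/4018815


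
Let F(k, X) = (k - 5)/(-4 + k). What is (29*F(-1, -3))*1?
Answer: 174/5 ≈ 34.800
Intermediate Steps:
F(k, X) = (-5 + k)/(-4 + k)
(29*F(-1, -3))*1 = (29*((-5 - 1)/(-4 - 1)))*1 = (29*(-6/(-5)))*1 = (29*(-⅕*(-6)))*1 = (29*(6/5))*1 = (174/5)*1 = 174/5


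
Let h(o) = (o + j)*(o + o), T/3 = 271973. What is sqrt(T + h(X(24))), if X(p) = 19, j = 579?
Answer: sqrt(838643) ≈ 915.77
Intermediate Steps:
T = 815919 (T = 3*271973 = 815919)
h(o) = 2*o*(579 + o) (h(o) = (o + 579)*(o + o) = (579 + o)*(2*o) = 2*o*(579 + o))
sqrt(T + h(X(24))) = sqrt(815919 + 2*19*(579 + 19)) = sqrt(815919 + 2*19*598) = sqrt(815919 + 22724) = sqrt(838643)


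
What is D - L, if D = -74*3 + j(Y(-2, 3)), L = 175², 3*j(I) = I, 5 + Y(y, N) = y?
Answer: -92548/3 ≈ -30849.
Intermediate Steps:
Y(y, N) = -5 + y
j(I) = I/3
L = 30625
D = -673/3 (D = -74*3 + (-5 - 2)/3 = -222 + (⅓)*(-7) = -222 - 7/3 = -673/3 ≈ -224.33)
D - L = -673/3 - 1*30625 = -673/3 - 30625 = -92548/3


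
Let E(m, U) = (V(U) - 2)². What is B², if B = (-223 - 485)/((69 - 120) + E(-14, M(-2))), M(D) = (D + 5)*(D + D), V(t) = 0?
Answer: 501264/2209 ≈ 226.92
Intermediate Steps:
M(D) = 2*D*(5 + D) (M(D) = (5 + D)*(2*D) = 2*D*(5 + D))
E(m, U) = 4 (E(m, U) = (0 - 2)² = (-2)² = 4)
B = 708/47 (B = (-223 - 485)/((69 - 120) + 4) = -708/(-51 + 4) = -708/(-47) = -708*(-1/47) = 708/47 ≈ 15.064)
B² = (708/47)² = 501264/2209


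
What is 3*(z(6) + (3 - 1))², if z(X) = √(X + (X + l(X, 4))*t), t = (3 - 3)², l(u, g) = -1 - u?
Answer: 30 + 12*√6 ≈ 59.394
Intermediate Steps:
t = 0 (t = 0² = 0)
z(X) = √X (z(X) = √(X + (X + (-1 - X))*0) = √(X - 1*0) = √(X + 0) = √X)
3*(z(6) + (3 - 1))² = 3*(√6 + (3 - 1))² = 3*(√6 + 2)² = 3*(2 + √6)²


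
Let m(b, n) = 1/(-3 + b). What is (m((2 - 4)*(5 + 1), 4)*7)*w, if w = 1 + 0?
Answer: -7/15 ≈ -0.46667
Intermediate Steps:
w = 1
(m((2 - 4)*(5 + 1), 4)*7)*w = (7/(-3 + (2 - 4)*(5 + 1)))*1 = (7/(-3 - 2*6))*1 = (7/(-3 - 12))*1 = (7/(-15))*1 = -1/15*7*1 = -7/15*1 = -7/15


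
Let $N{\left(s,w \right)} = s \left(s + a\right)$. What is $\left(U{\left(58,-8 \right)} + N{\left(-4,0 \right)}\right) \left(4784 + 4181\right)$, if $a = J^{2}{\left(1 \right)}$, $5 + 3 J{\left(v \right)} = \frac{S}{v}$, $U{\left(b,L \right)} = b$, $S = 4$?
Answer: $\frac{5934830}{9} \approx 6.5943 \cdot 10^{5}$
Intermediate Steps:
$J{\left(v \right)} = - \frac{5}{3} + \frac{4}{3 v}$ ($J{\left(v \right)} = - \frac{5}{3} + \frac{4 \frac{1}{v}}{3} = - \frac{5}{3} + \frac{4}{3 v}$)
$a = \frac{1}{9}$ ($a = \left(\frac{4 - 5}{3 \cdot 1}\right)^{2} = \left(\frac{1}{3} \cdot 1 \left(4 - 5\right)\right)^{2} = \left(\frac{1}{3} \cdot 1 \left(-1\right)\right)^{2} = \left(- \frac{1}{3}\right)^{2} = \frac{1}{9} \approx 0.11111$)
$N{\left(s,w \right)} = s \left(\frac{1}{9} + s\right)$ ($N{\left(s,w \right)} = s \left(s + \frac{1}{9}\right) = s \left(\frac{1}{9} + s\right)$)
$\left(U{\left(58,-8 \right)} + N{\left(-4,0 \right)}\right) \left(4784 + 4181\right) = \left(58 - 4 \left(\frac{1}{9} - 4\right)\right) \left(4784 + 4181\right) = \left(58 - - \frac{140}{9}\right) 8965 = \left(58 + \frac{140}{9}\right) 8965 = \frac{662}{9} \cdot 8965 = \frac{5934830}{9}$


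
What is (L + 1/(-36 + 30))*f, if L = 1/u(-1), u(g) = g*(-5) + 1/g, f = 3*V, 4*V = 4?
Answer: ¼ ≈ 0.25000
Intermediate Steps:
V = 1 (V = (¼)*4 = 1)
f = 3 (f = 3*1 = 3)
u(g) = 1/g - 5*g (u(g) = -5*g + 1/g = 1/g - 5*g)
L = ¼ (L = 1/(1/(-1) - 5*(-1)) = 1/(-1 + 5) = 1/4 = ¼ ≈ 0.25000)
(L + 1/(-36 + 30))*f = (¼ + 1/(-36 + 30))*3 = (¼ + 1/(-6))*3 = (¼ - ⅙)*3 = (1/12)*3 = ¼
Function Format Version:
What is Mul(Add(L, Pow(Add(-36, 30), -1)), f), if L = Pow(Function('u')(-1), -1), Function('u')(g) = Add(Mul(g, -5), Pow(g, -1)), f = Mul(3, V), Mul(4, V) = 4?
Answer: Rational(1, 4) ≈ 0.25000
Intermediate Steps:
V = 1 (V = Mul(Rational(1, 4), 4) = 1)
f = 3 (f = Mul(3, 1) = 3)
Function('u')(g) = Add(Pow(g, -1), Mul(-5, g)) (Function('u')(g) = Add(Mul(-5, g), Pow(g, -1)) = Add(Pow(g, -1), Mul(-5, g)))
L = Rational(1, 4) (L = Pow(Add(Pow(-1, -1), Mul(-5, -1)), -1) = Pow(Add(-1, 5), -1) = Pow(4, -1) = Rational(1, 4) ≈ 0.25000)
Mul(Add(L, Pow(Add(-36, 30), -1)), f) = Mul(Add(Rational(1, 4), Pow(Add(-36, 30), -1)), 3) = Mul(Add(Rational(1, 4), Pow(-6, -1)), 3) = Mul(Add(Rational(1, 4), Rational(-1, 6)), 3) = Mul(Rational(1, 12), 3) = Rational(1, 4)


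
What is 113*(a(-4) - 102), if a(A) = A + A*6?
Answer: -14690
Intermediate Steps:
a(A) = 7*A (a(A) = A + 6*A = 7*A)
113*(a(-4) - 102) = 113*(7*(-4) - 102) = 113*(-28 - 102) = 113*(-130) = -14690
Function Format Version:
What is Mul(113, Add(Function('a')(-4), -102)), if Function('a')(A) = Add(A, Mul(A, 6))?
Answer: -14690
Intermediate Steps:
Function('a')(A) = Mul(7, A) (Function('a')(A) = Add(A, Mul(6, A)) = Mul(7, A))
Mul(113, Add(Function('a')(-4), -102)) = Mul(113, Add(Mul(7, -4), -102)) = Mul(113, Add(-28, -102)) = Mul(113, -130) = -14690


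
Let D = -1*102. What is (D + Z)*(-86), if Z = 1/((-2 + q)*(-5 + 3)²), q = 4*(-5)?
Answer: 386011/44 ≈ 8773.0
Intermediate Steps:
q = -20
D = -102
Z = -1/88 (Z = 1/((-2 - 20)*(-5 + 3)²) = 1/(-22*(-2)²) = 1/(-22*4) = 1/(-88) = -1/88 ≈ -0.011364)
(D + Z)*(-86) = (-102 - 1/88)*(-86) = -8977/88*(-86) = 386011/44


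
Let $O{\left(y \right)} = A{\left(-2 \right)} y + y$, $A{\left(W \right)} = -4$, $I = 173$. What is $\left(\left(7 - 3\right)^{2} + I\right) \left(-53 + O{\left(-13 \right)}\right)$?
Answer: $-2646$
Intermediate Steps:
$O{\left(y \right)} = - 3 y$ ($O{\left(y \right)} = - 4 y + y = - 3 y$)
$\left(\left(7 - 3\right)^{2} + I\right) \left(-53 + O{\left(-13 \right)}\right) = \left(\left(7 - 3\right)^{2} + 173\right) \left(-53 - -39\right) = \left(4^{2} + 173\right) \left(-53 + 39\right) = \left(16 + 173\right) \left(-14\right) = 189 \left(-14\right) = -2646$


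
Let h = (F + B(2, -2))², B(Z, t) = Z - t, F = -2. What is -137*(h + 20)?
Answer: -3288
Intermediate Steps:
h = 4 (h = (-2 + (2 - 1*(-2)))² = (-2 + (2 + 2))² = (-2 + 4)² = 2² = 4)
-137*(h + 20) = -137*(4 + 20) = -137*24 = -3288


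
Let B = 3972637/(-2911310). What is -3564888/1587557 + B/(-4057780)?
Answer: -42113639414464240591/18754533960195532600 ≈ -2.2455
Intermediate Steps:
B = -3972637/2911310 (B = 3972637*(-1/2911310) = -3972637/2911310 ≈ -1.3646)
-3564888/1587557 + B/(-4057780) = -3564888/1587557 - 3972637/2911310/(-4057780) = -3564888*1/1587557 - 3972637/2911310*(-1/4057780) = -3564888/1587557 + 3972637/11813455491800 = -42113639414464240591/18754533960195532600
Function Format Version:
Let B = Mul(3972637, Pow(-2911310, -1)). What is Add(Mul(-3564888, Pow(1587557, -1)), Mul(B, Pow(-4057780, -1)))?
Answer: Rational(-42113639414464240591, 18754533960195532600) ≈ -2.2455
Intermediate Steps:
B = Rational(-3972637, 2911310) (B = Mul(3972637, Rational(-1, 2911310)) = Rational(-3972637, 2911310) ≈ -1.3646)
Add(Mul(-3564888, Pow(1587557, -1)), Mul(B, Pow(-4057780, -1))) = Add(Mul(-3564888, Pow(1587557, -1)), Mul(Rational(-3972637, 2911310), Pow(-4057780, -1))) = Add(Mul(-3564888, Rational(1, 1587557)), Mul(Rational(-3972637, 2911310), Rational(-1, 4057780))) = Add(Rational(-3564888, 1587557), Rational(3972637, 11813455491800)) = Rational(-42113639414464240591, 18754533960195532600)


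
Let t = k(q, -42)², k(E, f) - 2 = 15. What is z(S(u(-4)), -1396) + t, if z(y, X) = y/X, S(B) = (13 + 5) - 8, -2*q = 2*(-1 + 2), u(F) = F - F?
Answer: 201717/698 ≈ 288.99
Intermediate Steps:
u(F) = 0
q = -1 (q = -(-1 + 2) = -1 ≈ -1.0000)
k(E, f) = 17 (k(E, f) = 2 + 15 = 17)
S(B) = 10 (S(B) = 18 - 8 = 10)
t = 289 (t = 17² = 289)
z(S(u(-4)), -1396) + t = 10/(-1396) + 289 = 10*(-1/1396) + 289 = -5/698 + 289 = 201717/698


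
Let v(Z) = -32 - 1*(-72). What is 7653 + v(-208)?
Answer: 7693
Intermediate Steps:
v(Z) = 40 (v(Z) = -32 + 72 = 40)
7653 + v(-208) = 7653 + 40 = 7693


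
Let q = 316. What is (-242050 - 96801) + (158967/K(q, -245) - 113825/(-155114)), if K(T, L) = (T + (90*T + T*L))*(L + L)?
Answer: -626661058249982901/1849374585520 ≈ -3.3885e+5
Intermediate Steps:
K(T, L) = 2*L*(91*T + L*T) (K(T, L) = (T + (90*T + L*T))*(2*L) = (91*T + L*T)*(2*L) = 2*L*(91*T + L*T))
(-242050 - 96801) + (158967/K(q, -245) - 113825/(-155114)) = (-242050 - 96801) + (158967/((2*(-245)*316*(91 - 245))) - 113825/(-155114)) = -338851 + (158967/((2*(-245)*316*(-154))) - 113825*(-1/155114)) = -338851 + (158967/23845360 + 113825/155114) = -338851 + 1369428054619/1849374585520 = -626661058249982901/1849374585520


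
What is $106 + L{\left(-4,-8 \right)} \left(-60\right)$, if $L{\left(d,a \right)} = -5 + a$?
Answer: $886$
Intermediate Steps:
$106 + L{\left(-4,-8 \right)} \left(-60\right) = 106 + \left(-5 - 8\right) \left(-60\right) = 106 - -780 = 106 + 780 = 886$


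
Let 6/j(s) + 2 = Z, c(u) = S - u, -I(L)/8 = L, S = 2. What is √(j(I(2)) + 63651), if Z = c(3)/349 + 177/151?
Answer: √52935329658/912 ≈ 252.28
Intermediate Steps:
I(L) = -8*L
c(u) = 2 - u
Z = 61622/52699 (Z = (2 - 1*3)/349 + 177/151 = (2 - 3)*(1/349) + 177*(1/151) = -1*1/349 + 177/151 = -1/349 + 177/151 = 61622/52699 ≈ 1.1693)
j(s) = -52699/7296 (j(s) = 6/(-2 + 61622/52699) = 6/(-43776/52699) = 6*(-52699/43776) = -52699/7296)
√(j(I(2)) + 63651) = √(-52699/7296 + 63651) = √(464344997/7296) = √52935329658/912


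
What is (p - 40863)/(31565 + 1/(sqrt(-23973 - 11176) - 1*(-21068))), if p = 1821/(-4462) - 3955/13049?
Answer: 2379274792033*(-sqrt(35149) + 21068*I)/(58224638*(-665011421*I + 31565*sqrt(35149))) ≈ -1.2946 - 1.819e-11*I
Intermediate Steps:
p = -41409439/58224638 (p = 1821*(-1/4462) - 3955*1/13049 = -1821/4462 - 3955/13049 = -41409439/58224638 ≈ -0.71120)
(p - 40863)/(31565 + 1/(sqrt(-23973 - 11176) - 1*(-21068))) = (-41409439/58224638 - 40863)/(31565 + 1/(sqrt(-23973 - 11176) - 1*(-21068))) = -2379274792033/(58224638*(31565 + 1/(sqrt(-35149) + 21068))) = -2379274792033/(58224638*(31565 + 1/(I*sqrt(35149) + 21068))) = -2379274792033/(58224638*(31565 + 1/(21068 + I*sqrt(35149))))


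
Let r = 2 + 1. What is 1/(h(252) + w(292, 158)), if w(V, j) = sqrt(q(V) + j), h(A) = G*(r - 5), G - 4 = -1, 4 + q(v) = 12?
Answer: 3/65 + sqrt(166)/130 ≈ 0.14526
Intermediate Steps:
q(v) = 8 (q(v) = -4 + 12 = 8)
G = 3 (G = 4 - 1 = 3)
r = 3
h(A) = -6 (h(A) = 3*(3 - 5) = 3*(-2) = -6)
w(V, j) = sqrt(8 + j)
1/(h(252) + w(292, 158)) = 1/(-6 + sqrt(8 + 158)) = 1/(-6 + sqrt(166))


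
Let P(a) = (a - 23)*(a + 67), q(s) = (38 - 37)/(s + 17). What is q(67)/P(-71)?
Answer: 1/31584 ≈ 3.1662e-5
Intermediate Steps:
q(s) = 1/(17 + s)
P(a) = (-23 + a)*(67 + a)
q(67)/P(-71) = 1/((17 + 67)*(-1541 + (-71)**2 + 44*(-71))) = 1/(84*(-1541 + 5041 - 3124)) = (1/84)/376 = (1/84)*(1/376) = 1/31584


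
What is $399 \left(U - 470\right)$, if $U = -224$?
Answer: $-276906$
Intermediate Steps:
$399 \left(U - 470\right) = 399 \left(-224 - 470\right) = 399 \left(-694\right) = -276906$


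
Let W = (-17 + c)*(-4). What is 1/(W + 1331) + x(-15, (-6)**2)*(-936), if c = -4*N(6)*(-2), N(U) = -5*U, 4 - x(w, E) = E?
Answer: 70656769/2359 ≈ 29952.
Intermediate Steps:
x(w, E) = 4 - E
c = -240 (c = -(-20)*6*(-2) = -4*(-30)*(-2) = 120*(-2) = -240)
W = 1028 (W = (-17 - 240)*(-4) = -257*(-4) = 1028)
1/(W + 1331) + x(-15, (-6)**2)*(-936) = 1/(1028 + 1331) + (4 - 1*(-6)**2)*(-936) = 1/2359 + (4 - 1*36)*(-936) = 1/2359 + (4 - 36)*(-936) = 1/2359 - 32*(-936) = 1/2359 + 29952 = 70656769/2359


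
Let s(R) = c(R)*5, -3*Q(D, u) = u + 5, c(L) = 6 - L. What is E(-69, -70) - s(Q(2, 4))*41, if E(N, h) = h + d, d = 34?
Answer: -1881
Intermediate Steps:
Q(D, u) = -5/3 - u/3 (Q(D, u) = -(u + 5)/3 = -(5 + u)/3 = -5/3 - u/3)
s(R) = 30 - 5*R (s(R) = (6 - R)*5 = 30 - 5*R)
E(N, h) = 34 + h (E(N, h) = h + 34 = 34 + h)
E(-69, -70) - s(Q(2, 4))*41 = (34 - 70) - (30 - 5*(-5/3 - ⅓*4))*41 = -36 - (30 - 5*(-5/3 - 4/3))*41 = -36 - (30 - 5*(-3))*41 = -36 - (30 + 15)*41 = -36 - 45*41 = -36 - 1*1845 = -36 - 1845 = -1881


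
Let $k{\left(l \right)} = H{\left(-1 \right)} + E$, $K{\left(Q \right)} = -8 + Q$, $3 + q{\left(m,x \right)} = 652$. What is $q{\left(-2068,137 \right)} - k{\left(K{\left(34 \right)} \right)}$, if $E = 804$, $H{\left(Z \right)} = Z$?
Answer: $-154$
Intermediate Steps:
$q{\left(m,x \right)} = 649$ ($q{\left(m,x \right)} = -3 + 652 = 649$)
$k{\left(l \right)} = 803$ ($k{\left(l \right)} = -1 + 804 = 803$)
$q{\left(-2068,137 \right)} - k{\left(K{\left(34 \right)} \right)} = 649 - 803 = -154$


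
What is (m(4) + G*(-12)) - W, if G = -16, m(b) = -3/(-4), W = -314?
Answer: 2027/4 ≈ 506.75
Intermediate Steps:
m(b) = ¾ (m(b) = -3*(-¼) = ¾)
(m(4) + G*(-12)) - W = (¾ - 16*(-12)) - 1*(-314) = (¾ + 192) + 314 = 771/4 + 314 = 2027/4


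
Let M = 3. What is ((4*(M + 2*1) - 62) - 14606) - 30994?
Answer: -45642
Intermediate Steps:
((4*(M + 2*1) - 62) - 14606) - 30994 = ((4*(3 + 2*1) - 62) - 14606) - 30994 = ((4*(3 + 2) - 62) - 14606) - 30994 = ((4*5 - 62) - 14606) - 30994 = ((20 - 62) - 14606) - 30994 = (-42 - 14606) - 30994 = -14648 - 30994 = -45642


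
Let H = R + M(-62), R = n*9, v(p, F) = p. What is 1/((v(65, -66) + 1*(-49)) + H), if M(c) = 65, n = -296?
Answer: -1/2583 ≈ -0.00038715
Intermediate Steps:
R = -2664 (R = -296*9 = -2664)
H = -2599 (H = -2664 + 65 = -2599)
1/((v(65, -66) + 1*(-49)) + H) = 1/((65 + 1*(-49)) - 2599) = 1/((65 - 49) - 2599) = 1/(16 - 2599) = 1/(-2583) = -1/2583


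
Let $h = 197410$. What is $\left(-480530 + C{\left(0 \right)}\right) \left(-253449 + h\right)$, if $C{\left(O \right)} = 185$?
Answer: $26918053455$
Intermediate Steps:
$\left(-480530 + C{\left(0 \right)}\right) \left(-253449 + h\right) = \left(-480530 + 185\right) \left(-253449 + 197410\right) = \left(-480345\right) \left(-56039\right) = 26918053455$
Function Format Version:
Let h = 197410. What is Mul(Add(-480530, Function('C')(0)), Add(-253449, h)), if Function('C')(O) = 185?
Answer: 26918053455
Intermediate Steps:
Mul(Add(-480530, Function('C')(0)), Add(-253449, h)) = Mul(Add(-480530, 185), Add(-253449, 197410)) = Mul(-480345, -56039) = 26918053455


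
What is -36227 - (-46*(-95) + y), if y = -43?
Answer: -40554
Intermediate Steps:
-36227 - (-46*(-95) + y) = -36227 - (-46*(-95) - 43) = -36227 - (4370 - 43) = -36227 - 1*4327 = -36227 - 4327 = -40554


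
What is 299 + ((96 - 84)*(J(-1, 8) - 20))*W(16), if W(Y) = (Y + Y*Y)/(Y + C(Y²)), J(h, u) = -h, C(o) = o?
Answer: 71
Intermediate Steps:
W(Y) = 1 (W(Y) = (Y + Y*Y)/(Y + Y²) = (Y + Y²)/(Y + Y²) = 1)
299 + ((96 - 84)*(J(-1, 8) - 20))*W(16) = 299 + ((96 - 84)*(-1*(-1) - 20))*1 = 299 + (12*(1 - 20))*1 = 299 + (12*(-19))*1 = 299 - 228*1 = 299 - 228 = 71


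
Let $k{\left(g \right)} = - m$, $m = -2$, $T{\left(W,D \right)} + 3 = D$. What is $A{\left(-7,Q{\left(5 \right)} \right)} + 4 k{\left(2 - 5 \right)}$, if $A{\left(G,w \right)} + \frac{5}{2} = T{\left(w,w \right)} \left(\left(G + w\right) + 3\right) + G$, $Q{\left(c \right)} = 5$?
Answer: $\frac{1}{2} \approx 0.5$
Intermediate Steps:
$T{\left(W,D \right)} = -3 + D$
$A{\left(G,w \right)} = - \frac{5}{2} + G + \left(-3 + w\right) \left(3 + G + w\right)$ ($A{\left(G,w \right)} = - \frac{5}{2} + \left(\left(-3 + w\right) \left(\left(G + w\right) + 3\right) + G\right) = - \frac{5}{2} + \left(\left(-3 + w\right) \left(3 + G + w\right) + G\right) = - \frac{5}{2} + \left(G + \left(-3 + w\right) \left(3 + G + w\right)\right) = - \frac{5}{2} + G + \left(-3 + w\right) \left(3 + G + w\right)$)
$k{\left(g \right)} = 2$ ($k{\left(g \right)} = \left(-1\right) \left(-2\right) = 2$)
$A{\left(-7,Q{\left(5 \right)} \right)} + 4 k{\left(2 - 5 \right)} = \left(- \frac{23}{2} + 5^{2} - -14 - 35\right) + 4 \cdot 2 = \left(- \frac{23}{2} + 25 + 14 - 35\right) + 8 = - \frac{15}{2} + 8 = \frac{1}{2}$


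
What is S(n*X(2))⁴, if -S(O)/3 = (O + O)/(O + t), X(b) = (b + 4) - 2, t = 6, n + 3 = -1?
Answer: 5308416/625 ≈ 8493.5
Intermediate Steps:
n = -4 (n = -3 - 1 = -4)
X(b) = 2 + b (X(b) = (4 + b) - 2 = 2 + b)
S(O) = -6*O/(6 + O) (S(O) = -3*(O + O)/(O + 6) = -3*2*O/(6 + O) = -6*O/(6 + O))
S(n*X(2))⁴ = (-6*(-4*(2 + 2))/(6 - 4*(2 + 2)))⁴ = (-6*(-4*4)/(6 - 4*4))⁴ = (-6*(-16)/(6 - 16))⁴ = (-6*(-16)/(-10))⁴ = (-6*(-16)*(-⅒))⁴ = (-48/5)⁴ = 5308416/625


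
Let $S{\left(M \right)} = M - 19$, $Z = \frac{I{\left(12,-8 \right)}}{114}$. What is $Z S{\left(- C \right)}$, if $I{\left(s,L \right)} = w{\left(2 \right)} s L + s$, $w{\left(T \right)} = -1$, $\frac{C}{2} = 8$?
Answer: $- \frac{630}{19} \approx -33.158$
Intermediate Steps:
$C = 16$ ($C = 2 \cdot 8 = 16$)
$I{\left(s,L \right)} = s - L s$ ($I{\left(s,L \right)} = - s L + s = - L s + s = s - L s$)
$Z = \frac{18}{19}$ ($Z = \frac{12 \left(1 - -8\right)}{114} = 12 \left(1 + 8\right) \frac{1}{114} = 12 \cdot 9 \cdot \frac{1}{114} = 108 \cdot \frac{1}{114} = \frac{18}{19} \approx 0.94737$)
$S{\left(M \right)} = -19 + M$
$Z S{\left(- C \right)} = \frac{18 \left(-19 - 16\right)}{19} = \frac{18}{19} \left(-35\right) = - \frac{630}{19}$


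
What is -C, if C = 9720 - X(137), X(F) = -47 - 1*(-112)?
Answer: -9655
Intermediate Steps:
X(F) = 65 (X(F) = -47 + 112 = 65)
C = 9655 (C = 9720 - 1*65 = 9720 - 65 = 9655)
-C = -1*9655 = -9655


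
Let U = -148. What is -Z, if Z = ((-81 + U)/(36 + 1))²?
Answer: -52441/1369 ≈ -38.306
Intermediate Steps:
Z = 52441/1369 (Z = ((-81 - 148)/(36 + 1))² = (-229/37)² = 52441/1369 ≈ 38.306)
-Z = -1*52441/1369 = -52441/1369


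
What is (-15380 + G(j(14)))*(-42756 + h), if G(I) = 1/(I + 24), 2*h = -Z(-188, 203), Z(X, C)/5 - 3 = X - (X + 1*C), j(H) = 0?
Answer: 1949686558/3 ≈ 6.4990e+8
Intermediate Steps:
Z(X, C) = 15 - 5*C (Z(X, C) = 15 + 5*(X - (X + 1*C)) = 15 + 5*(X - (X + C)) = 15 + 5*(X - (C + X)) = 15 + 5*(X + (-C - X)) = 15 + 5*(-C) = 15 - 5*C)
h = 500 (h = (-(15 - 5*203))/2 = (-(15 - 1015))/2 = (-1*(-1000))/2 = (½)*1000 = 500)
G(I) = 1/(24 + I)
(-15380 + G(j(14)))*(-42756 + h) = (-15380 + 1/(24 + 0))*(-42756 + 500) = (-15380 + 1/24)*(-42256) = -369119/24*(-42256) = 1949686558/3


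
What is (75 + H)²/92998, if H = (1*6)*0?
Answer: 5625/92998 ≈ 0.060485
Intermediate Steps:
H = 0 (H = 6*0 = 0)
(75 + H)²/92998 = (75 + 0)²/92998 = 75²*(1/92998) = 5625*(1/92998) = 5625/92998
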